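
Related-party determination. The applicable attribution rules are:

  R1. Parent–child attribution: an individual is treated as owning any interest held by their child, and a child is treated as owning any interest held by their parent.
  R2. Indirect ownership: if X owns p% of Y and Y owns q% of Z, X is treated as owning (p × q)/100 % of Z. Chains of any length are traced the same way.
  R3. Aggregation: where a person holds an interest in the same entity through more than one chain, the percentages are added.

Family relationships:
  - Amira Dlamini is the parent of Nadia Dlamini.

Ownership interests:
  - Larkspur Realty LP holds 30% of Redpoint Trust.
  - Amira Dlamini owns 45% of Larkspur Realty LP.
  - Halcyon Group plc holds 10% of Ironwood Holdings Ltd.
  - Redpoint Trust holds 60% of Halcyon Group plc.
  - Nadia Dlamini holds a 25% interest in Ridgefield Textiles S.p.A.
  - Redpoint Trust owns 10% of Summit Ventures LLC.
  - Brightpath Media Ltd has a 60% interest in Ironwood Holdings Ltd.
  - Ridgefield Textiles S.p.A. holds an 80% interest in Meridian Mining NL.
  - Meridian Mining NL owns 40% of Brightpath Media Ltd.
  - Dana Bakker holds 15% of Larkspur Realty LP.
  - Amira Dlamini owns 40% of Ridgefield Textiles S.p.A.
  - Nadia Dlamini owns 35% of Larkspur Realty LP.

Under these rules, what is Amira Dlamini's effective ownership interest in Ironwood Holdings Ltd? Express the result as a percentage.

13.92%

By parent–child attribution (R1), Amira Dlamini is treated as also owning Nadia Dlamini's interest in Ridgefield Textiles S.p.A, giving 40% + 25% = 65%.
By parent–child attribution (R1), Amira Dlamini is treated as also owning Nadia Dlamini's interest in Larkspur Realty LP, giving 45% + 35% = 80%.
Chain via Ridgefield Textiles S.p.A. → Meridian Mining NL → Brightpath Media Ltd (R2): 65% × 80% × 40% × 60% = 12.48% of Ironwood Holdings Ltd.
Chain via Larkspur Realty LP → Redpoint Trust → Halcyon Group plc (R2): 80% × 30% × 60% × 10% = 1.44% of Ironwood Holdings Ltd.
Aggregating (R3): 12.48% + 1.44% = 13.92%.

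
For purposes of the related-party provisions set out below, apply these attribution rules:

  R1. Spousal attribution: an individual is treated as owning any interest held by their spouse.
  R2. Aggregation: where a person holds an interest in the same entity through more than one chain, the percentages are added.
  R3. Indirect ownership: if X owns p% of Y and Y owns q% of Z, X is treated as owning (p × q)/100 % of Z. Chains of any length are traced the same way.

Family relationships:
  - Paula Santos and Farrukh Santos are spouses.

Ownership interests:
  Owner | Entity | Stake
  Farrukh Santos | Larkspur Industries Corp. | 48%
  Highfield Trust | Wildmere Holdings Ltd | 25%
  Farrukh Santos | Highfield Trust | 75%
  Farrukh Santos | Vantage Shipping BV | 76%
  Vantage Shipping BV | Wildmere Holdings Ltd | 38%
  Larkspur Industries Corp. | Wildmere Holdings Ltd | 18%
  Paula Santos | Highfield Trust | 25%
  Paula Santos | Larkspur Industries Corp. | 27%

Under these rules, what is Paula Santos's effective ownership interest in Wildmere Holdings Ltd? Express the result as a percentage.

67.38%

By spousal attribution (R1), Paula Santos is treated as also owning Farrukh Santos's interest in Larkspur Industries Corp, giving 27% + 48% = 75%.
By spousal attribution (R1), Paula Santos is treated as also owning Farrukh Santos's interest in Highfield Trust, giving 25% + 75% = 100%.
By spousal attribution (R1), Paula Santos is treated as owning Farrukh Santos's 76% interest in Vantage Shipping BV.
Chain via Larkspur Industries Corp. (R3): 75% × 18% = 13.5% of Wildmere Holdings Ltd.
Chain via Highfield Trust (R3): 100% × 25% = 25% of Wildmere Holdings Ltd.
Chain via Vantage Shipping BV (R3): 76% × 38% = 28.88% of Wildmere Holdings Ltd.
Aggregating (R2): 13.5% + 25% + 28.88% = 67.38%.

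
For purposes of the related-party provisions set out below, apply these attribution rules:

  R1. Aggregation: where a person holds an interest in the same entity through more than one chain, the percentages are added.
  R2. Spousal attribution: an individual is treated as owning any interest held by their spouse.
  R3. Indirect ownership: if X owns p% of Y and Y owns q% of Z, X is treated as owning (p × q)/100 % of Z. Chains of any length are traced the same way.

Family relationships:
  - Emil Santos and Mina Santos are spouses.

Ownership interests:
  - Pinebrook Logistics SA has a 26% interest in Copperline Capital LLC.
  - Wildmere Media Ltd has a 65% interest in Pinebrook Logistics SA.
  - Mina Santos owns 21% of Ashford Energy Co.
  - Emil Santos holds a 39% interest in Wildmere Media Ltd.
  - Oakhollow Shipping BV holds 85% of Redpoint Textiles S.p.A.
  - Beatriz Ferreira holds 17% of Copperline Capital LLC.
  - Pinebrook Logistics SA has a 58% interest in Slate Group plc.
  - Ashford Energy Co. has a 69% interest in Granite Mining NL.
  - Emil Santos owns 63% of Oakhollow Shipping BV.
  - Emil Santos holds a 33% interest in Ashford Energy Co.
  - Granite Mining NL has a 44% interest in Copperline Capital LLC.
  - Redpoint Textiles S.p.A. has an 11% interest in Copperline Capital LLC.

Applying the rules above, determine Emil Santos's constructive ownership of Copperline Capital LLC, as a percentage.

28.8759%

By spousal attribution (R2), Emil Santos is treated as also owning Mina Santos's interest in Ashford Energy Co, giving 33% + 21% = 54%.
Chain via Wildmere Media Ltd → Pinebrook Logistics SA (R3): 39% × 65% × 26% = 6.591% of Copperline Capital LLC.
Chain via Oakhollow Shipping BV → Redpoint Textiles S.p.A. (R3): 63% × 85% × 11% = 5.8905% of Copperline Capital LLC.
Chain via Ashford Energy Co. → Granite Mining NL (R3): 54% × 69% × 44% = 16.3944% of Copperline Capital LLC.
Aggregating (R1): 6.591% + 5.8905% + 16.3944% = 28.8759%.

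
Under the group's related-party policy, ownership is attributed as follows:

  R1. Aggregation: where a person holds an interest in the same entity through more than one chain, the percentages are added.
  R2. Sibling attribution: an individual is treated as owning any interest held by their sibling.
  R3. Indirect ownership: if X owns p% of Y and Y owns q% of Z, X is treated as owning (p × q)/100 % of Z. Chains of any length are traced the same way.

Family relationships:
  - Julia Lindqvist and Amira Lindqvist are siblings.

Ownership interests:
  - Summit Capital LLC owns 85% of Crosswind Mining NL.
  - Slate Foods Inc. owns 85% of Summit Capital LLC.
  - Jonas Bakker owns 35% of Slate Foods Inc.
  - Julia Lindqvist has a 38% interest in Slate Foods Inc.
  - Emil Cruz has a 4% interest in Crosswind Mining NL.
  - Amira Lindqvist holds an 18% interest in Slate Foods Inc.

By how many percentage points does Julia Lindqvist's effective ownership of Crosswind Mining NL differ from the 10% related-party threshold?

30.46

By sibling attribution (R2), Julia Lindqvist is treated as also owning Amira Lindqvist's interest in Slate Foods Inc, giving 38% + 18% = 56%.
Chain via Slate Foods Inc. → Summit Capital LLC (R3): 56% × 85% × 85% = 40.46% of Crosswind Mining NL.
40.46% exceeds the 10% threshold by 30.46 percentage points.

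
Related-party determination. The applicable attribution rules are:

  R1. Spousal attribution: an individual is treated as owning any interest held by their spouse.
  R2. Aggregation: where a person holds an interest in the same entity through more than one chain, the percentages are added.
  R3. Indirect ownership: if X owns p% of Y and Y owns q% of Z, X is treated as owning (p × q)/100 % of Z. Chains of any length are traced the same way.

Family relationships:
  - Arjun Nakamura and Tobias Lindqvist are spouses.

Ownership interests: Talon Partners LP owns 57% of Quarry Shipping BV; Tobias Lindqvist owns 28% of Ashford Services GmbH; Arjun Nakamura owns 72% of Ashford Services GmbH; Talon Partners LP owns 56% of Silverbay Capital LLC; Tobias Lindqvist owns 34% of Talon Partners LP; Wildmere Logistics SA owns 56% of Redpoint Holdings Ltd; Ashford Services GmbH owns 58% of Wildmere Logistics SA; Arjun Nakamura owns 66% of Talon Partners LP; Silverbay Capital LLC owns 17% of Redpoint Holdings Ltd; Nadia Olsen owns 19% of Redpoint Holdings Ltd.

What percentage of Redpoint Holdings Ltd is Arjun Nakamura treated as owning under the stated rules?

By spousal attribution (R1), Arjun Nakamura is treated as also owning Tobias Lindqvist's interest in Ashford Services GmbH, giving 72% + 28% = 100%.
By spousal attribution (R1), Arjun Nakamura is treated as also owning Tobias Lindqvist's interest in Talon Partners LP, giving 66% + 34% = 100%.
Chain via Ashford Services GmbH → Wildmere Logistics SA (R3): 100% × 58% × 56% = 32.48% of Redpoint Holdings Ltd.
Chain via Talon Partners LP → Silverbay Capital LLC (R3): 100% × 56% × 17% = 9.52% of Redpoint Holdings Ltd.
Aggregating (R2): 32.48% + 9.52% = 42%.

42%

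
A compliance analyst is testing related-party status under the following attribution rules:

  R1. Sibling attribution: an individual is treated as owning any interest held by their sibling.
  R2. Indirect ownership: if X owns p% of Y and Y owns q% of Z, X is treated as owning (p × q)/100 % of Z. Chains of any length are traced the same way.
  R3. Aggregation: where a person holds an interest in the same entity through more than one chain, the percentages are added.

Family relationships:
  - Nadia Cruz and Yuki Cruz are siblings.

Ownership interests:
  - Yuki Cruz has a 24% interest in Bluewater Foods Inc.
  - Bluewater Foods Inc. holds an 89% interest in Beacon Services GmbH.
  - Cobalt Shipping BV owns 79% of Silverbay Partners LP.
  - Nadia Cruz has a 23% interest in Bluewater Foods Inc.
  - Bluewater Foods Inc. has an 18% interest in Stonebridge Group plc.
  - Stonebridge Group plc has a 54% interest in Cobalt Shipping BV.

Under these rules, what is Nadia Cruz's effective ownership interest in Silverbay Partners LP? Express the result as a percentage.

3.609036%

By sibling attribution (R1), Nadia Cruz is treated as also owning Yuki Cruz's interest in Bluewater Foods Inc, giving 23% + 24% = 47%.
Chain via Bluewater Foods Inc. → Stonebridge Group plc → Cobalt Shipping BV (R2): 47% × 18% × 54% × 79% = 3.609036% of Silverbay Partners LP.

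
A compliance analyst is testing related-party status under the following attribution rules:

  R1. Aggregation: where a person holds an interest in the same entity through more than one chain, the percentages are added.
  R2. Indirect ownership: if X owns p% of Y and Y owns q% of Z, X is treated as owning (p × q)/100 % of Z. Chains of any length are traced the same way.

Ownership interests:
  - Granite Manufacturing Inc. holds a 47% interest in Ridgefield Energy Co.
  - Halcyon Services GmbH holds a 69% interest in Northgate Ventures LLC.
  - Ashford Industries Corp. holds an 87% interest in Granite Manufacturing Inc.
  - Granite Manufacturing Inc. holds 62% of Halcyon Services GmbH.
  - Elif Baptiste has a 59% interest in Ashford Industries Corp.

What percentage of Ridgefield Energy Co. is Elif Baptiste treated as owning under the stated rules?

24.1251%

Chain via Ashford Industries Corp. → Granite Manufacturing Inc. (R2): 59% × 87% × 47% = 24.1251% of Ridgefield Energy Co.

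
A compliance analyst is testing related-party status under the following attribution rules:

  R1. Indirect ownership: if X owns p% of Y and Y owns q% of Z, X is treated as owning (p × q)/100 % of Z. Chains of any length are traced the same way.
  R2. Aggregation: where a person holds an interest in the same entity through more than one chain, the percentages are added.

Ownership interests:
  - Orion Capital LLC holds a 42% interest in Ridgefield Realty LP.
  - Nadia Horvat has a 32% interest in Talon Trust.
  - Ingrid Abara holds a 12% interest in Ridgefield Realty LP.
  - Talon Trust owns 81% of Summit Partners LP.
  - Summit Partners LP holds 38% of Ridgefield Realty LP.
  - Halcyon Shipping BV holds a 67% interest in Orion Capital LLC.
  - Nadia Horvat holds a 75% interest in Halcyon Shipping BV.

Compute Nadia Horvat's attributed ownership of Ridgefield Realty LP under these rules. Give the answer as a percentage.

30.9546%

Chain via Halcyon Shipping BV → Orion Capital LLC (R1): 75% × 67% × 42% = 21.105% of Ridgefield Realty LP.
Chain via Talon Trust → Summit Partners LP (R1): 32% × 81% × 38% = 9.8496% of Ridgefield Realty LP.
Aggregating (R2): 21.105% + 9.8496% = 30.9546%.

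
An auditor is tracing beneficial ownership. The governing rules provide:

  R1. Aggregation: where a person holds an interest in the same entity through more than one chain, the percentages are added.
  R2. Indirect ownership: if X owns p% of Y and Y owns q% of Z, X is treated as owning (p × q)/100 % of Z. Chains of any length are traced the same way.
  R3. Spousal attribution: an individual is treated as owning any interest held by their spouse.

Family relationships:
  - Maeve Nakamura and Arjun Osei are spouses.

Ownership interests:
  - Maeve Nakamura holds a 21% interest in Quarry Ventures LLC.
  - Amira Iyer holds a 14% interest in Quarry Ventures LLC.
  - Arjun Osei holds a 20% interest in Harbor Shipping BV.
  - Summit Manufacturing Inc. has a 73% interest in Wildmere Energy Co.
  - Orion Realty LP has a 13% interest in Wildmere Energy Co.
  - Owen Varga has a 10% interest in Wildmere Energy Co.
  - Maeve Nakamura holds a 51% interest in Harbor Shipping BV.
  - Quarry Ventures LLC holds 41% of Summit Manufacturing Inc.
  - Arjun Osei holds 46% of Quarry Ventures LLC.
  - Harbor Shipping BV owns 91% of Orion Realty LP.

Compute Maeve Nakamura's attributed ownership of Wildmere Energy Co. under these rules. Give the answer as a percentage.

28.4524%

By spousal attribution (R3), Maeve Nakamura is treated as also owning Arjun Osei's interest in Quarry Ventures LLC, giving 21% + 46% = 67%.
By spousal attribution (R3), Maeve Nakamura is treated as also owning Arjun Osei's interest in Harbor Shipping BV, giving 51% + 20% = 71%.
Chain via Quarry Ventures LLC → Summit Manufacturing Inc. (R2): 67% × 41% × 73% = 20.0531% of Wildmere Energy Co.
Chain via Harbor Shipping BV → Orion Realty LP (R2): 71% × 91% × 13% = 8.3993% of Wildmere Energy Co.
Aggregating (R1): 20.0531% + 8.3993% = 28.4524%.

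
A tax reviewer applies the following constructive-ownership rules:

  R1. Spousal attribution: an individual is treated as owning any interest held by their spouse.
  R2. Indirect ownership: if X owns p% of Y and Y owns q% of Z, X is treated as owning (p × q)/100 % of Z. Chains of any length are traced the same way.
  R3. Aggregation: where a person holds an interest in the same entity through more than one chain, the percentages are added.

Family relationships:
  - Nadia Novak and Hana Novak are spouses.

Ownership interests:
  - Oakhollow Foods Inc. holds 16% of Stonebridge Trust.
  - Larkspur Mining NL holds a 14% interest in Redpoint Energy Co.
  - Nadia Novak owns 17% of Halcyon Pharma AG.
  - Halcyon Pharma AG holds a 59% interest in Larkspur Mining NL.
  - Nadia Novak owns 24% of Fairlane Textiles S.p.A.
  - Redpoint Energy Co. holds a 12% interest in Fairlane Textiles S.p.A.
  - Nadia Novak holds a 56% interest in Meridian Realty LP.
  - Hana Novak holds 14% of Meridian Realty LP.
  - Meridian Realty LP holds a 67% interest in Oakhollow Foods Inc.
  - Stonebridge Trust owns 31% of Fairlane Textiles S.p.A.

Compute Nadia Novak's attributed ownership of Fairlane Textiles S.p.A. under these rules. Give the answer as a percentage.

By spousal attribution (R1), Nadia Novak is treated as also owning Hana Novak's interest in Meridian Realty LP, giving 56% + 14% = 70%.
Chain via Halcyon Pharma AG → Larkspur Mining NL → Redpoint Energy Co. (R2): 17% × 59% × 14% × 12% = 0.168504% of Fairlane Textiles S.p.A.
Chain via Meridian Realty LP → Oakhollow Foods Inc. → Stonebridge Trust (R2): 70% × 67% × 16% × 31% = 2.32624% of Fairlane Textiles S.p.A.
Direct interest in Fairlane Textiles S.p.A: 24%.
Aggregating (R3): 0.168504% + 2.32624% + 24% = 26.494744%.

26.494744%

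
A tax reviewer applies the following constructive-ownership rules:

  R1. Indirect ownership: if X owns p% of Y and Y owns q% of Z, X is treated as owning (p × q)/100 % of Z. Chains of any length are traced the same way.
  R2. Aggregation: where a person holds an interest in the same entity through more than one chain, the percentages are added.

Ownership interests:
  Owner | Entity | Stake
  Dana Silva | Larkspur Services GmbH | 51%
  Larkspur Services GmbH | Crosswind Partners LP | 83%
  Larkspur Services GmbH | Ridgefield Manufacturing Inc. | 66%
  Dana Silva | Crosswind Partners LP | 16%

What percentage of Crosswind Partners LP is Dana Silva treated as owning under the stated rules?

58.33%

Chain via Larkspur Services GmbH (R1): 51% × 83% = 42.33% of Crosswind Partners LP.
Direct interest in Crosswind Partners LP: 16%.
Aggregating (R2): 42.33% + 16% = 58.33%.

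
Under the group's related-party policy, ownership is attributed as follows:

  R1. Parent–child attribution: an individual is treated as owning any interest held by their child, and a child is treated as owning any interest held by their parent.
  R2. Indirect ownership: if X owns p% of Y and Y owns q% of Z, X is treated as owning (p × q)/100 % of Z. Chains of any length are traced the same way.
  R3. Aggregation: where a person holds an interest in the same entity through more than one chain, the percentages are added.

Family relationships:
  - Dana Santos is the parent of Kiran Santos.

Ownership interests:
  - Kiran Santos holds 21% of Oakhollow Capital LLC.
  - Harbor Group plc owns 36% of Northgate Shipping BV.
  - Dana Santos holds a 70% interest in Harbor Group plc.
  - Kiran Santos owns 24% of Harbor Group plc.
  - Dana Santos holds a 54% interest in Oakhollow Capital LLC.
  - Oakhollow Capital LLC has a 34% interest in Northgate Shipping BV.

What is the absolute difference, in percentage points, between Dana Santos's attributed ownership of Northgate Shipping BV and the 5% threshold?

By parent–child attribution (R1), Dana Santos is treated as also owning Kiran Santos's interest in Harbor Group plc, giving 70% + 24% = 94%.
By parent–child attribution (R1), Dana Santos is treated as also owning Kiran Santos's interest in Oakhollow Capital LLC, giving 54% + 21% = 75%.
Chain via Harbor Group plc (R2): 94% × 36% = 33.84% of Northgate Shipping BV.
Chain via Oakhollow Capital LLC (R2): 75% × 34% = 25.5% of Northgate Shipping BV.
Aggregating (R3): 33.84% + 25.5% = 59.34%.
59.34% exceeds the 5% threshold by 54.34 percentage points.

54.34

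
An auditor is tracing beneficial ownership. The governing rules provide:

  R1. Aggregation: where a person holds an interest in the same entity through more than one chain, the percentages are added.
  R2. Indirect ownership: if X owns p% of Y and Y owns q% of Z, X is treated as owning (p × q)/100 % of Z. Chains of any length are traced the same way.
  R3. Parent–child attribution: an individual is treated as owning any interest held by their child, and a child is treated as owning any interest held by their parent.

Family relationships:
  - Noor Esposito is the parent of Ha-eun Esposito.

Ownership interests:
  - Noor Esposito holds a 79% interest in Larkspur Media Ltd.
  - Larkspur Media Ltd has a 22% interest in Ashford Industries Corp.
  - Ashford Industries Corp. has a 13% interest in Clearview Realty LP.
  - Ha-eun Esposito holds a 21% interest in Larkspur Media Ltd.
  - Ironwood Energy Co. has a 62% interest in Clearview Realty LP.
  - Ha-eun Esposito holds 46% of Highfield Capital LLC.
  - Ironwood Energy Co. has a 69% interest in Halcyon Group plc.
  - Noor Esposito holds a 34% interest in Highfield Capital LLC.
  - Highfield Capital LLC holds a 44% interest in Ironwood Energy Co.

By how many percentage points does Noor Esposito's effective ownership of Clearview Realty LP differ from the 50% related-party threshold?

25.316

By parent–child attribution (R3), Noor Esposito is treated as also owning Ha-eun Esposito's interest in Larkspur Media Ltd, giving 79% + 21% = 100%.
By parent–child attribution (R3), Noor Esposito is treated as also owning Ha-eun Esposito's interest in Highfield Capital LLC, giving 34% + 46% = 80%.
Chain via Larkspur Media Ltd → Ashford Industries Corp. (R2): 100% × 22% × 13% = 2.86% of Clearview Realty LP.
Chain via Highfield Capital LLC → Ironwood Energy Co. (R2): 80% × 44% × 62% = 21.824% of Clearview Realty LP.
Aggregating (R1): 2.86% + 21.824% = 24.684%.
24.684% falls short of the 50% threshold by 25.316 percentage points.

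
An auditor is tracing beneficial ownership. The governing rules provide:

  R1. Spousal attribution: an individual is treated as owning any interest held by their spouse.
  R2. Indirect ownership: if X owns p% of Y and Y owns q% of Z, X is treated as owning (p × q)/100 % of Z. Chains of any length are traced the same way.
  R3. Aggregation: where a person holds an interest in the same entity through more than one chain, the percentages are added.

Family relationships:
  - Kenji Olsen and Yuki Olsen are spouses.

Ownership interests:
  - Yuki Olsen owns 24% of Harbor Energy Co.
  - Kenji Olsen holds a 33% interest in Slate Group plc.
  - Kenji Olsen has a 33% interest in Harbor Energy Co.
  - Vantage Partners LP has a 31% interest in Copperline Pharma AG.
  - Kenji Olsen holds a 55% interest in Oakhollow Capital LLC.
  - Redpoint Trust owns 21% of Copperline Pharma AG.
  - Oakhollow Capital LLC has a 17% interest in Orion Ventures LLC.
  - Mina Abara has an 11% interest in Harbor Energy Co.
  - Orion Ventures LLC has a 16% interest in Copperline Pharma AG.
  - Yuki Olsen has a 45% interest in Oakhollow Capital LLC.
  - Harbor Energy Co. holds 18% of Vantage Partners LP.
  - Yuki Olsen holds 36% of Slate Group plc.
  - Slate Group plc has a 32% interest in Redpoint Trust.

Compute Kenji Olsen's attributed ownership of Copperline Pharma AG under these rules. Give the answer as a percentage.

By spousal attribution (R1), Kenji Olsen is treated as also owning Yuki Olsen's interest in Oakhollow Capital LLC, giving 55% + 45% = 100%.
By spousal attribution (R1), Kenji Olsen is treated as also owning Yuki Olsen's interest in Slate Group plc, giving 33% + 36% = 69%.
By spousal attribution (R1), Kenji Olsen is treated as also owning Yuki Olsen's interest in Harbor Energy Co, giving 33% + 24% = 57%.
Chain via Oakhollow Capital LLC → Orion Ventures LLC (R2): 100% × 17% × 16% = 2.72% of Copperline Pharma AG.
Chain via Slate Group plc → Redpoint Trust (R2): 69% × 32% × 21% = 4.6368% of Copperline Pharma AG.
Chain via Harbor Energy Co. → Vantage Partners LP (R2): 57% × 18% × 31% = 3.1806% of Copperline Pharma AG.
Aggregating (R3): 2.72% + 4.6368% + 3.1806% = 10.5374%.

10.5374%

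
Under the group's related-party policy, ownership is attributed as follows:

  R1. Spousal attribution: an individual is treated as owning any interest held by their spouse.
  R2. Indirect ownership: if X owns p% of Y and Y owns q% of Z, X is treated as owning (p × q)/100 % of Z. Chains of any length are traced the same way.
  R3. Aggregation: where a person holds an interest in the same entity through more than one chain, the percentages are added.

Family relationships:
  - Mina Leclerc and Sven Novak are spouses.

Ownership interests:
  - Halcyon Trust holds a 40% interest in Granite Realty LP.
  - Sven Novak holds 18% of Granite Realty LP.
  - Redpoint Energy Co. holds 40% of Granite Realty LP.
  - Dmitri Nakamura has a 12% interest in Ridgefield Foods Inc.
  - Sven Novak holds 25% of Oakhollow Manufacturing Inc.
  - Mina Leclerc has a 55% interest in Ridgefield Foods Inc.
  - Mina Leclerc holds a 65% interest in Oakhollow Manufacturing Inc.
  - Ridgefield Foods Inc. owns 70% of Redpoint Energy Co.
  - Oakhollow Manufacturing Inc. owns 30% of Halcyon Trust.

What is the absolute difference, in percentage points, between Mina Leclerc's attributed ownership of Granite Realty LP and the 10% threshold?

34.2

By spousal attribution (R1), Mina Leclerc is treated as also owning Sven Novak's interest in Oakhollow Manufacturing Inc, giving 65% + 25% = 90%.
By spousal attribution (R1), Mina Leclerc is treated as owning Sven Novak's 18% interest in Granite Realty LP.
Chain via Ridgefield Foods Inc. → Redpoint Energy Co. (R2): 55% × 70% × 40% = 15.4% of Granite Realty LP.
Chain via Oakhollow Manufacturing Inc. → Halcyon Trust (R2): 90% × 30% × 40% = 10.8% of Granite Realty LP.
Direct interest in Granite Realty LP: 18%.
Aggregating (R3): 15.4% + 10.8% + 18% = 44.2%.
44.2% exceeds the 10% threshold by 34.2 percentage points.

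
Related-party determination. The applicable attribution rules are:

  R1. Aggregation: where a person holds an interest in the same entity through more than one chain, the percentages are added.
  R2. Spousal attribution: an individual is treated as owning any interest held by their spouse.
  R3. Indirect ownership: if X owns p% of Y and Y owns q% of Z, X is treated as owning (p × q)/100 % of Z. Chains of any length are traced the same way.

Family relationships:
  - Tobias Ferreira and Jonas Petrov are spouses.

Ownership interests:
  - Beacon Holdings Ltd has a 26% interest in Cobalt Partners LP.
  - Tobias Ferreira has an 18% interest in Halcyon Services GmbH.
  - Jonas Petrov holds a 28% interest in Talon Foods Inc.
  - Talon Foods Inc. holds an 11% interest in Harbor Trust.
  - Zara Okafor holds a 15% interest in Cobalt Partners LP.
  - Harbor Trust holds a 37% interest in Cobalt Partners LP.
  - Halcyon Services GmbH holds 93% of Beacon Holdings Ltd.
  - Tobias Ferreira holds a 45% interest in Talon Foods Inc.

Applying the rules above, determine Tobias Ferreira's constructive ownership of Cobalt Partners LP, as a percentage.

7.3235%

By spousal attribution (R2), Tobias Ferreira is treated as also owning Jonas Petrov's interest in Talon Foods Inc, giving 45% + 28% = 73%.
Chain via Talon Foods Inc. → Harbor Trust (R3): 73% × 11% × 37% = 2.9711% of Cobalt Partners LP.
Chain via Halcyon Services GmbH → Beacon Holdings Ltd (R3): 18% × 93% × 26% = 4.3524% of Cobalt Partners LP.
Aggregating (R1): 2.9711% + 4.3524% = 7.3235%.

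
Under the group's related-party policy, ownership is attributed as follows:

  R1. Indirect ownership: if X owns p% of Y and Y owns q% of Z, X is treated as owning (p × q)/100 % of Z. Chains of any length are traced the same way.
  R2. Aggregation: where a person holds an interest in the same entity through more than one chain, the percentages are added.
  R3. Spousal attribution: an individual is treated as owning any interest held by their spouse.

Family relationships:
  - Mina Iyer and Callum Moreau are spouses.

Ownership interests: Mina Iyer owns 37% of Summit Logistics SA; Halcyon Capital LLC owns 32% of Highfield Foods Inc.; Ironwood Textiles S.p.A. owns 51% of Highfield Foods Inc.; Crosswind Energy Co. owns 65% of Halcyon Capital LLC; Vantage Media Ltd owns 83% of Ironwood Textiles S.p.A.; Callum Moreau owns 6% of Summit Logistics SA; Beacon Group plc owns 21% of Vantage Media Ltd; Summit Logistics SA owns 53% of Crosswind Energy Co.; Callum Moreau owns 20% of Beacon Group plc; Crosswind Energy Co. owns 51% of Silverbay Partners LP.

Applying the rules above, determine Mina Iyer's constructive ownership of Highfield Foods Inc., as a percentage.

By spousal attribution (R3), Mina Iyer is treated as also owning Callum Moreau's interest in Summit Logistics SA, giving 37% + 6% = 43%.
By spousal attribution (R3), Mina Iyer is treated as owning Callum Moreau's 20% interest in Beacon Group plc.
Chain via Summit Logistics SA → Crosswind Energy Co. → Halcyon Capital LLC (R1): 43% × 53% × 65% × 32% = 4.74032% of Highfield Foods Inc.
Chain via Beacon Group plc → Vantage Media Ltd → Ironwood Textiles S.p.A. (R1): 20% × 21% × 83% × 51% = 1.77786% of Highfield Foods Inc.
Aggregating (R2): 4.74032% + 1.77786% = 6.51818%.

6.51818%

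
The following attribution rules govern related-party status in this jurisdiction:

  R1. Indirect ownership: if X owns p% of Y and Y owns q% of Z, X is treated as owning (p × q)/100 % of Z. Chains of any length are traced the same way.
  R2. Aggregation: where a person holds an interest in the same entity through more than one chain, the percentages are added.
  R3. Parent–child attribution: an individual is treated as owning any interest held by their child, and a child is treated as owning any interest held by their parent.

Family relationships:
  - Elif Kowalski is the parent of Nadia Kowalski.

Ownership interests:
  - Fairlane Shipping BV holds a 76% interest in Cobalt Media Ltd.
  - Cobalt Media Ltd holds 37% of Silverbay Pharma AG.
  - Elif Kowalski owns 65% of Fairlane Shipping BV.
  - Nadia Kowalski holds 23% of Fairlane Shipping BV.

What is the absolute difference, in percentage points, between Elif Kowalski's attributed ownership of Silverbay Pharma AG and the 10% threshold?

By parent–child attribution (R3), Elif Kowalski is treated as also owning Nadia Kowalski's interest in Fairlane Shipping BV, giving 65% + 23% = 88%.
Chain via Fairlane Shipping BV → Cobalt Media Ltd (R1): 88% × 76% × 37% = 24.7456% of Silverbay Pharma AG.
24.7456% exceeds the 10% threshold by 14.7456 percentage points.

14.7456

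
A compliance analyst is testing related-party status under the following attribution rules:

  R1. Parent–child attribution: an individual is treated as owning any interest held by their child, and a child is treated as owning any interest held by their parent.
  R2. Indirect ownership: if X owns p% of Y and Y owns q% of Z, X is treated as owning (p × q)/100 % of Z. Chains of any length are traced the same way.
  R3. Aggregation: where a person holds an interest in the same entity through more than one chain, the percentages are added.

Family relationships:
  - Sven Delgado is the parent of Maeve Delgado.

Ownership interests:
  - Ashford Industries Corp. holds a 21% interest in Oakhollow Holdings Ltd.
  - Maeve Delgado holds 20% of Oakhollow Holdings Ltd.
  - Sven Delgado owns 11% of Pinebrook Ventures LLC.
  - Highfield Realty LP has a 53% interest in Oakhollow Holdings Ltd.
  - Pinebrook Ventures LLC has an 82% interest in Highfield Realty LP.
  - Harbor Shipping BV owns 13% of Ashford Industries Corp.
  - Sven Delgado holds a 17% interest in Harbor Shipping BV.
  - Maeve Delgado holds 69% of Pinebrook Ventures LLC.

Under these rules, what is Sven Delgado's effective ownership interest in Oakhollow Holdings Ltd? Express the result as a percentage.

By parent–child attribution (R1), Sven Delgado is treated as also owning Maeve Delgado's interest in Pinebrook Ventures LLC, giving 11% + 69% = 80%.
By parent–child attribution (R1), Sven Delgado is treated as owning Maeve Delgado's 20% interest in Oakhollow Holdings Ltd.
Chain via Harbor Shipping BV → Ashford Industries Corp. (R2): 17% × 13% × 21% = 0.4641% of Oakhollow Holdings Ltd.
Chain via Pinebrook Ventures LLC → Highfield Realty LP (R2): 80% × 82% × 53% = 34.768% of Oakhollow Holdings Ltd.
Direct interest in Oakhollow Holdings Ltd: 20%.
Aggregating (R3): 0.4641% + 34.768% + 20% = 55.2321%.

55.2321%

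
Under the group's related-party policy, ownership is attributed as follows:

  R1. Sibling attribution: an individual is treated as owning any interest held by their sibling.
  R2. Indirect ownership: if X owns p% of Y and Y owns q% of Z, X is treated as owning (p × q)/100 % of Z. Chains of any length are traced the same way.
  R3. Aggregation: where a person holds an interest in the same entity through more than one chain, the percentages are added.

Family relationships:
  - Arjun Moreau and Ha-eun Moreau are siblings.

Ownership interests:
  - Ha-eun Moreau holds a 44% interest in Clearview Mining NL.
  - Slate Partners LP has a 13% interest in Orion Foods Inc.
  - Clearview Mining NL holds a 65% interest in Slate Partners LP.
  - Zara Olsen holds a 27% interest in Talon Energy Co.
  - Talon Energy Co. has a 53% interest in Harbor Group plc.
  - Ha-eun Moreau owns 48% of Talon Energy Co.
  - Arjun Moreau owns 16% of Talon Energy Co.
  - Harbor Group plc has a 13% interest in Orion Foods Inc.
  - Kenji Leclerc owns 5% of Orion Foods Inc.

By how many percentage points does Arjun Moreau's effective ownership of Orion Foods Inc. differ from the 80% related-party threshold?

By sibling attribution (R1), Arjun Moreau is treated as also owning Ha-eun Moreau's interest in Talon Energy Co, giving 16% + 48% = 64%.
By sibling attribution (R1), Arjun Moreau is treated as owning Ha-eun Moreau's 44% interest in Clearview Mining NL.
Chain via Talon Energy Co. → Harbor Group plc (R2): 64% × 53% × 13% = 4.4096% of Orion Foods Inc.
Chain via Clearview Mining NL → Slate Partners LP (R2): 44% × 65% × 13% = 3.718% of Orion Foods Inc.
Aggregating (R3): 4.4096% + 3.718% = 8.1276%.
8.1276% falls short of the 80% threshold by 71.8724 percentage points.

71.8724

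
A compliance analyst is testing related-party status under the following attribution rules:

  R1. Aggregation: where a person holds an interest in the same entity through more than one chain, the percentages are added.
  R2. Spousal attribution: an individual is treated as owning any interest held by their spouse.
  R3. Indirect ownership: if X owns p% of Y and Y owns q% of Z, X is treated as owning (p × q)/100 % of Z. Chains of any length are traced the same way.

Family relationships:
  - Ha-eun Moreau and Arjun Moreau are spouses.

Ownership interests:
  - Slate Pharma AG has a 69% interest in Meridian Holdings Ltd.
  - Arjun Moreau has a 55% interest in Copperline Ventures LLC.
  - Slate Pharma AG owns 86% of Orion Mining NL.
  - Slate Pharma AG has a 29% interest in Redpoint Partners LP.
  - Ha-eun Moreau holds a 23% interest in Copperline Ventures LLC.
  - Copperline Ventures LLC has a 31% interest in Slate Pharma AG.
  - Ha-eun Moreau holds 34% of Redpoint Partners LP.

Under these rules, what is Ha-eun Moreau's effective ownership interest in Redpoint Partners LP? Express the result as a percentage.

By spousal attribution (R2), Ha-eun Moreau is treated as also owning Arjun Moreau's interest in Copperline Ventures LLC, giving 23% + 55% = 78%.
Chain via Copperline Ventures LLC → Slate Pharma AG (R3): 78% × 31% × 29% = 7.0122% of Redpoint Partners LP.
Direct interest in Redpoint Partners LP: 34%.
Aggregating (R1): 7.0122% + 34% = 41.0122%.

41.0122%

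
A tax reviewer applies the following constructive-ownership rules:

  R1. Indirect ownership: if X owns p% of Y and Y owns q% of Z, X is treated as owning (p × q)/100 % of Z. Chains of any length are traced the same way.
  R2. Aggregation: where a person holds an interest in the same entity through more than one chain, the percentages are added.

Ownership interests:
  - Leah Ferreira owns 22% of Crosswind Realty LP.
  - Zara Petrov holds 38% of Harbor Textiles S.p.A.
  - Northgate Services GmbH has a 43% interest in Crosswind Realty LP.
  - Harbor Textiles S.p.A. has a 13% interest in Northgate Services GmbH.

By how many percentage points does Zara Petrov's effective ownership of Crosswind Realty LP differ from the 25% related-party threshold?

22.8758

Chain via Harbor Textiles S.p.A. → Northgate Services GmbH (R1): 38% × 13% × 43% = 2.1242% of Crosswind Realty LP.
2.1242% falls short of the 25% threshold by 22.8758 percentage points.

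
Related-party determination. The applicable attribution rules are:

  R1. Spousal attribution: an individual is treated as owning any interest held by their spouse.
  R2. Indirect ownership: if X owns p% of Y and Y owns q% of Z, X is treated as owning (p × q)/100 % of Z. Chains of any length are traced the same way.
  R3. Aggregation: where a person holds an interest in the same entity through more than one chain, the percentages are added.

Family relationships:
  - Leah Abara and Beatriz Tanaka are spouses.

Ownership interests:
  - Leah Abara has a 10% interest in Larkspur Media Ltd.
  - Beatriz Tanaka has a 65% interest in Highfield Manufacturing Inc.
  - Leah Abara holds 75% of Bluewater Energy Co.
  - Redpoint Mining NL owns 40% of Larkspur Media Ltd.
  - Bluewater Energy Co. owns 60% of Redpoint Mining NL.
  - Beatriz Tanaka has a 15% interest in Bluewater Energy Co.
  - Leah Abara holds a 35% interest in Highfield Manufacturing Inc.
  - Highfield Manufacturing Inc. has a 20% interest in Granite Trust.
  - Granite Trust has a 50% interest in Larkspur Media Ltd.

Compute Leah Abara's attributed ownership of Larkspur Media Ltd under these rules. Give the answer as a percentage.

41.6%

By spousal attribution (R1), Leah Abara is treated as also owning Beatriz Tanaka's interest in Highfield Manufacturing Inc, giving 35% + 65% = 100%.
By spousal attribution (R1), Leah Abara is treated as also owning Beatriz Tanaka's interest in Bluewater Energy Co, giving 75% + 15% = 90%.
Chain via Highfield Manufacturing Inc. → Granite Trust (R2): 100% × 20% × 50% = 10% of Larkspur Media Ltd.
Chain via Bluewater Energy Co. → Redpoint Mining NL (R2): 90% × 60% × 40% = 21.6% of Larkspur Media Ltd.
Direct interest in Larkspur Media Ltd: 10%.
Aggregating (R3): 10% + 21.6% + 10% = 41.6%.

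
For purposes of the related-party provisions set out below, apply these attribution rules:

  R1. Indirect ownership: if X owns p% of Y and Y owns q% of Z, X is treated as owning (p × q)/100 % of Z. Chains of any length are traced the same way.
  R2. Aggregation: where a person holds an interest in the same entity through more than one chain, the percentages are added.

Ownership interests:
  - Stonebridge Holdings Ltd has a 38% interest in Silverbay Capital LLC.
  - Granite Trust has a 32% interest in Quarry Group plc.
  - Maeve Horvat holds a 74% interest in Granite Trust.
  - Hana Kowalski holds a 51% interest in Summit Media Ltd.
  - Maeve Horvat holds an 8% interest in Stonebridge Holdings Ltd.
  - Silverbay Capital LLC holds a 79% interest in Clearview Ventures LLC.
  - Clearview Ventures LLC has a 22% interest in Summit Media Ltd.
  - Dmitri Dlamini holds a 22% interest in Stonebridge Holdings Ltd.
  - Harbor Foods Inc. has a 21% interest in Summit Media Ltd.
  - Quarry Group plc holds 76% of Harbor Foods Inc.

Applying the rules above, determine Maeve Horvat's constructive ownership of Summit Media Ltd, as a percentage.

4.30768%

Chain via Granite Trust → Quarry Group plc → Harbor Foods Inc. (R1): 74% × 32% × 76% × 21% = 3.779328% of Summit Media Ltd.
Chain via Stonebridge Holdings Ltd → Silverbay Capital LLC → Clearview Ventures LLC (R1): 8% × 38% × 79% × 22% = 0.528352% of Summit Media Ltd.
Aggregating (R2): 3.779328% + 0.528352% = 4.30768%.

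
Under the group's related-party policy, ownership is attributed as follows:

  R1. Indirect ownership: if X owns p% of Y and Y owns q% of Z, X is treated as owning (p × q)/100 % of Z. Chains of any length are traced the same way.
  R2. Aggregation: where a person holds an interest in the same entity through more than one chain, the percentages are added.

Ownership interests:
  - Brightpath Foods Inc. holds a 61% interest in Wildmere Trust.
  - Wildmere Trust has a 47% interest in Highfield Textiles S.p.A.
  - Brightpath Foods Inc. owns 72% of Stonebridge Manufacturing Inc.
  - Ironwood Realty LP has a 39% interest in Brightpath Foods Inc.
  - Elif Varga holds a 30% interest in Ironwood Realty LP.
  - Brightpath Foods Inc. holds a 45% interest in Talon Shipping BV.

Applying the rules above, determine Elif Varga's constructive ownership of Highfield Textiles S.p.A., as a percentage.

3.35439%

Chain via Ironwood Realty LP → Brightpath Foods Inc. → Wildmere Trust (R1): 30% × 39% × 61% × 47% = 3.35439% of Highfield Textiles S.p.A.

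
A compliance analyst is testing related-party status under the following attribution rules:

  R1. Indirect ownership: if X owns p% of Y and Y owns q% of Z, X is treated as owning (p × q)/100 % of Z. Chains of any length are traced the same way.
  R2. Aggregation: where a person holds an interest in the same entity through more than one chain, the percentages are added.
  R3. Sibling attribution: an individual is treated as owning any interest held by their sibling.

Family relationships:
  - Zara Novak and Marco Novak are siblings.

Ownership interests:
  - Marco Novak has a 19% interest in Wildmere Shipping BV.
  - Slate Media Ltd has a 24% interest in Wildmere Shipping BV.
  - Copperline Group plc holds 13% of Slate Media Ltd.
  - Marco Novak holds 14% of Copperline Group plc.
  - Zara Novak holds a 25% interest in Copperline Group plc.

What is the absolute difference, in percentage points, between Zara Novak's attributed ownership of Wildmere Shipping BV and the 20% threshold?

0.2168

By sibling attribution (R3), Zara Novak is treated as also owning Marco Novak's interest in Copperline Group plc, giving 25% + 14% = 39%.
By sibling attribution (R3), Zara Novak is treated as owning Marco Novak's 19% interest in Wildmere Shipping BV.
Chain via Copperline Group plc → Slate Media Ltd (R1): 39% × 13% × 24% = 1.2168% of Wildmere Shipping BV.
Direct interest in Wildmere Shipping BV: 19%.
Aggregating (R2): 1.2168% + 19% = 20.2168%.
20.2168% exceeds the 20% threshold by 0.2168 percentage points.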